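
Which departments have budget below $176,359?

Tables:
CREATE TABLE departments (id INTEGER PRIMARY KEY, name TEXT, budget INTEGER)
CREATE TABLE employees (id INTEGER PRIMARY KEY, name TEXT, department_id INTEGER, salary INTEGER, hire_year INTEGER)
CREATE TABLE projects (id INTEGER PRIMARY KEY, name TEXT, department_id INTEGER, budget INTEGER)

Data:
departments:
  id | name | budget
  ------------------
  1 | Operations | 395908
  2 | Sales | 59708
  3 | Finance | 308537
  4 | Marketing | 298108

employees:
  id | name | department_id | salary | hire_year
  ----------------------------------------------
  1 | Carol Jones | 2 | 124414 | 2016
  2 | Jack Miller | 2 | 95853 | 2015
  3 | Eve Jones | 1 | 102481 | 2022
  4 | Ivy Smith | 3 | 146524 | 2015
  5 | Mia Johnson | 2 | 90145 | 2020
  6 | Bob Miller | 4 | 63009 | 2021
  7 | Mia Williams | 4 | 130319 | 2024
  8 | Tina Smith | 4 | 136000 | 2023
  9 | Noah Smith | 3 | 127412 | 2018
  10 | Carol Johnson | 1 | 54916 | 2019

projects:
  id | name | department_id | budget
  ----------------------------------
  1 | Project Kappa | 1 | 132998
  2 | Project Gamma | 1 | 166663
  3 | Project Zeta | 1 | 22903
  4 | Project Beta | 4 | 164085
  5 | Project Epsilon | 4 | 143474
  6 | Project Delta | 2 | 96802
SELECT name, budget FROM departments WHERE budget < 176359

Execution result:
name | budget
Sales | 59708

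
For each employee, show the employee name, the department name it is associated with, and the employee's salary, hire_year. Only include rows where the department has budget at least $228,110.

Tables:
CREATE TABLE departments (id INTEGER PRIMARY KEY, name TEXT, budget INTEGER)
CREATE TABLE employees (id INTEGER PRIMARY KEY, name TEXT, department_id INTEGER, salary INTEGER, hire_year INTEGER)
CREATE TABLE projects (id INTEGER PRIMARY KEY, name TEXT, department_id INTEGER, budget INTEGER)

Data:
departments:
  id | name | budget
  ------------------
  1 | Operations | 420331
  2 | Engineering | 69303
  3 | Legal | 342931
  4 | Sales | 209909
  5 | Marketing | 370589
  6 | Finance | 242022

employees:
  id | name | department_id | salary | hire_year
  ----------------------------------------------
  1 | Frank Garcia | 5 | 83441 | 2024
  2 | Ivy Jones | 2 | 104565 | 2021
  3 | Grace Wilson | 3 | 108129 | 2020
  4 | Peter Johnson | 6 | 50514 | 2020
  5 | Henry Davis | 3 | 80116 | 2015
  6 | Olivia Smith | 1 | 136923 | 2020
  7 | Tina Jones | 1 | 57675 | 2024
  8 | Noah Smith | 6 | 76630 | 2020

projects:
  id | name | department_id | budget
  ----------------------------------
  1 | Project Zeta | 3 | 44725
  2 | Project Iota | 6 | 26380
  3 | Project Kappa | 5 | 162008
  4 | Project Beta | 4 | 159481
SELECT c.name, p.name AS department, c.salary, c.hire_year FROM employees c JOIN departments p ON c.department_id = p.id WHERE p.budget >= 228110

Execution result:
name | department | salary | hire_year
Frank Garcia | Marketing | 83441 | 2024
Grace Wilson | Legal | 108129 | 2020
Peter Johnson | Finance | 50514 | 2020
Henry Davis | Legal | 80116 | 2015
Olivia Smith | Operations | 136923 | 2020
Tina Jones | Operations | 57675 | 2024
Noah Smith | Finance | 76630 | 2020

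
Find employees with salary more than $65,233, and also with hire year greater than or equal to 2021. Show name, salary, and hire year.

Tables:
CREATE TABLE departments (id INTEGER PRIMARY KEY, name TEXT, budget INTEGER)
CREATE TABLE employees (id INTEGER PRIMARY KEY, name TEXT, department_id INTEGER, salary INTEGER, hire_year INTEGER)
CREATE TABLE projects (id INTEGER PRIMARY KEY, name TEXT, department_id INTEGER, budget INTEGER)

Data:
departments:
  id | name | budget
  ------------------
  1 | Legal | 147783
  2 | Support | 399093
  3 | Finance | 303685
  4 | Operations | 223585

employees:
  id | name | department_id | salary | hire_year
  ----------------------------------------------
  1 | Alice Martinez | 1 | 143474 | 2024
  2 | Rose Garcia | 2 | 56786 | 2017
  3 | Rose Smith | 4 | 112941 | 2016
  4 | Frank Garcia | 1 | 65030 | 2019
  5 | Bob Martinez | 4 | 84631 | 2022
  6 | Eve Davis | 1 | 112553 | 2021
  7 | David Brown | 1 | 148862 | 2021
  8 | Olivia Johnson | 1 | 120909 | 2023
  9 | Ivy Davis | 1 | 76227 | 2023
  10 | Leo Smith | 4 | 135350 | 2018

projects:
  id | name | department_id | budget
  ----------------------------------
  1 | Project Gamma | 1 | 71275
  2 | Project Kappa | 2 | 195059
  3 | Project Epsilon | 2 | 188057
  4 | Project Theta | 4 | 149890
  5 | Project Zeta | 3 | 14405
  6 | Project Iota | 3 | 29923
SELECT name, salary, hire_year FROM employees WHERE salary > 65233 AND hire_year >= 2021

Execution result:
name | salary | hire_year
Alice Martinez | 143474 | 2024
Bob Martinez | 84631 | 2022
Eve Davis | 112553 | 2021
David Brown | 148862 | 2021
Olivia Johnson | 120909 | 2023
Ivy Davis | 76227 | 2023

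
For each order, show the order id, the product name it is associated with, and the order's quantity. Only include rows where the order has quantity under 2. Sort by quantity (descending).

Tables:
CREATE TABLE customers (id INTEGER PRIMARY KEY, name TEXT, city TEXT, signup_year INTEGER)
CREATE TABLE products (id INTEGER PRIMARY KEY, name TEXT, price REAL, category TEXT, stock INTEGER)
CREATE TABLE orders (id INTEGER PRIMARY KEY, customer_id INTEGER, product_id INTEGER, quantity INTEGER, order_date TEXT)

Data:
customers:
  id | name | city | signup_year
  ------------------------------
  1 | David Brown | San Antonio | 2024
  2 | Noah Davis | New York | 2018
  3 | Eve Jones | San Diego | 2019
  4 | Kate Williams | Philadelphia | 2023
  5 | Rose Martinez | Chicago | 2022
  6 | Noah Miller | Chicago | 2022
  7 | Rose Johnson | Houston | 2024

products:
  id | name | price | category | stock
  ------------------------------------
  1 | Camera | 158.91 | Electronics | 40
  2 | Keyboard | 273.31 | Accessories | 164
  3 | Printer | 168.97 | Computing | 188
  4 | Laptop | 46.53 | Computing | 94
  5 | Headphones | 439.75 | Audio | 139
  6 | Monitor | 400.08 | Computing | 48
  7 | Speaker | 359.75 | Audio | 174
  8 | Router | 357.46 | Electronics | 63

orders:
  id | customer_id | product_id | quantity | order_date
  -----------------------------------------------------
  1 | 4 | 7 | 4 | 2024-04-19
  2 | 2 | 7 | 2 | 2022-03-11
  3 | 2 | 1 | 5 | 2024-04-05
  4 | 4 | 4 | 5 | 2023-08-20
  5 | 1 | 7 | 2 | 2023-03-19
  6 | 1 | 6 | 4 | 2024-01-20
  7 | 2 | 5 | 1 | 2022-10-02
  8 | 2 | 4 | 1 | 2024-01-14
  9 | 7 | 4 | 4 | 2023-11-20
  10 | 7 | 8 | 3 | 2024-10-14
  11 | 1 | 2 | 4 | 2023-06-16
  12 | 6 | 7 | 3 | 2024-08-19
SELECT c.id, p.name AS product, c.quantity FROM orders c JOIN products p ON c.product_id = p.id WHERE c.quantity < 2 ORDER BY c.quantity DESC

Execution result:
id | product | quantity
7 | Headphones | 1
8 | Laptop | 1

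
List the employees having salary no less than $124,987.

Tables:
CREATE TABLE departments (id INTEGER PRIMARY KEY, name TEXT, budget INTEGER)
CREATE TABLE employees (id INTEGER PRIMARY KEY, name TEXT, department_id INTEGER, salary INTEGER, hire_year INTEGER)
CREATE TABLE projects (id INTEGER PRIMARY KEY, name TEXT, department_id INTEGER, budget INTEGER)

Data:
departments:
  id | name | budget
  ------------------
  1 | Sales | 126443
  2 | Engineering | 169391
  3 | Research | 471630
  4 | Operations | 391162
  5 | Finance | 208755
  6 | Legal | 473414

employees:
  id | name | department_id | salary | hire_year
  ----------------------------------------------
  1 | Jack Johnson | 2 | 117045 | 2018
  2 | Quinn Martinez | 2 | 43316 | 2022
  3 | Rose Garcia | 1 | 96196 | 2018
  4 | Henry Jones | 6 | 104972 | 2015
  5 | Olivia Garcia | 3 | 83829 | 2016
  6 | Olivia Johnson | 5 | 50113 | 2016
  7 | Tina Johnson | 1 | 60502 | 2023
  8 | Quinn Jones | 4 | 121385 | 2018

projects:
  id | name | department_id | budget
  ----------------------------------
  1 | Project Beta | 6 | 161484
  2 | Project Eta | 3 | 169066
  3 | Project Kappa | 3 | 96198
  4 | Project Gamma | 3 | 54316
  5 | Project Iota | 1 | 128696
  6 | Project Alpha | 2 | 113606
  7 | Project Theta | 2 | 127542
SELECT name, salary FROM employees WHERE salary >= 124987

Execution result:
(no rows)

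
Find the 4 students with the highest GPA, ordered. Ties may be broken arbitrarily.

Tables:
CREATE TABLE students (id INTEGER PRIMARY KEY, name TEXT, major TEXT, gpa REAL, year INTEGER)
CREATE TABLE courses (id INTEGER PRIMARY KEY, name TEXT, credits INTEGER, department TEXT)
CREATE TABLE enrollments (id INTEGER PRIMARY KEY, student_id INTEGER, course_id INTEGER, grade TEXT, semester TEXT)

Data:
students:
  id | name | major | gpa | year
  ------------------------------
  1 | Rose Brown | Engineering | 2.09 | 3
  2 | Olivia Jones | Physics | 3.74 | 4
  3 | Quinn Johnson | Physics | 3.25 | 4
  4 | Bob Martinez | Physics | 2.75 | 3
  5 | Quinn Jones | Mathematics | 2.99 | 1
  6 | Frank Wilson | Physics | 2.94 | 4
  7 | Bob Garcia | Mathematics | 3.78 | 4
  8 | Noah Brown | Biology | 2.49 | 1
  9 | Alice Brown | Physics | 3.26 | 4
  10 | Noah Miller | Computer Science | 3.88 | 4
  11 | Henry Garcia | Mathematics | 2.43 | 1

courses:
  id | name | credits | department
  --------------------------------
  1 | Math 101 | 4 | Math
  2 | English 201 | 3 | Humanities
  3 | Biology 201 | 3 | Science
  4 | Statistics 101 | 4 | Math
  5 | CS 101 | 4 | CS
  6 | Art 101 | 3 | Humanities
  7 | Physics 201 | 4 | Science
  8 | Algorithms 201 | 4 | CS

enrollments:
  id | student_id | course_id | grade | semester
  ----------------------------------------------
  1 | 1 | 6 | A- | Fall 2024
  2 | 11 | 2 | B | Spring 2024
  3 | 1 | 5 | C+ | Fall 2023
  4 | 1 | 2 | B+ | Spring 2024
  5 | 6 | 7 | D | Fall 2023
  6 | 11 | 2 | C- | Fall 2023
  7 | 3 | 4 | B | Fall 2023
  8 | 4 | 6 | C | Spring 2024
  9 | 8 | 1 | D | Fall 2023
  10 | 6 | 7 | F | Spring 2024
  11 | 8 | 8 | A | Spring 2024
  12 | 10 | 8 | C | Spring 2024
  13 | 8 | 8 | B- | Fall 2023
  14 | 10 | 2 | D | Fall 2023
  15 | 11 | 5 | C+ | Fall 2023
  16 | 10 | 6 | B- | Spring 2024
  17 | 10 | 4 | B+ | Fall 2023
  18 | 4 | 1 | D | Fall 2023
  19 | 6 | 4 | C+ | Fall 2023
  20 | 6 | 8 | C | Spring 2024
SELECT name, gpa FROM students ORDER BY gpa DESC LIMIT 4

Execution result:
name | gpa
Noah Miller | 3.88
Bob Garcia | 3.78
Olivia Jones | 3.74
Alice Brown | 3.26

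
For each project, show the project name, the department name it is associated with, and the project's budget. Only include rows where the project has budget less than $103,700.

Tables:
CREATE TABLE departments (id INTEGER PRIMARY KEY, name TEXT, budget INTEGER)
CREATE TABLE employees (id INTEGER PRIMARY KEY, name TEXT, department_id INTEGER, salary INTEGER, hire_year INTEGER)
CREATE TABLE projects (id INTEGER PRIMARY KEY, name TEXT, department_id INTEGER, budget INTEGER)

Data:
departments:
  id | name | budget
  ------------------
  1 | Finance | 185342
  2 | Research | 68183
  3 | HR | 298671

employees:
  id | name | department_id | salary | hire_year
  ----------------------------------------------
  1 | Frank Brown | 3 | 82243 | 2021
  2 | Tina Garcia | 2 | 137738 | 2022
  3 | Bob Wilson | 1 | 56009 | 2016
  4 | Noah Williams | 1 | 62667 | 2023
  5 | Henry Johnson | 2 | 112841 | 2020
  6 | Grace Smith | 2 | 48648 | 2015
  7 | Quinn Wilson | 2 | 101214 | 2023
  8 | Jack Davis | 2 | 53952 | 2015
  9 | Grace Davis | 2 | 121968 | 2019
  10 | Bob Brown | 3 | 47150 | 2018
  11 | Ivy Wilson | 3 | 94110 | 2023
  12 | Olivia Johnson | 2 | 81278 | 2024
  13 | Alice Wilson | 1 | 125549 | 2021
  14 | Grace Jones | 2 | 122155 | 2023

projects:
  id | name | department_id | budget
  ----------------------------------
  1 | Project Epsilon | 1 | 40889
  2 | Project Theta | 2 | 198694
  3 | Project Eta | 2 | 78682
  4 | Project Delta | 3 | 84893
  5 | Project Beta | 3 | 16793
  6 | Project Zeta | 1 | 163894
SELECT c.name, p.name AS department, c.budget FROM projects c JOIN departments p ON c.department_id = p.id WHERE c.budget < 103700

Execution result:
name | department | budget
Project Epsilon | Finance | 40889
Project Eta | Research | 78682
Project Delta | HR | 84893
Project Beta | HR | 16793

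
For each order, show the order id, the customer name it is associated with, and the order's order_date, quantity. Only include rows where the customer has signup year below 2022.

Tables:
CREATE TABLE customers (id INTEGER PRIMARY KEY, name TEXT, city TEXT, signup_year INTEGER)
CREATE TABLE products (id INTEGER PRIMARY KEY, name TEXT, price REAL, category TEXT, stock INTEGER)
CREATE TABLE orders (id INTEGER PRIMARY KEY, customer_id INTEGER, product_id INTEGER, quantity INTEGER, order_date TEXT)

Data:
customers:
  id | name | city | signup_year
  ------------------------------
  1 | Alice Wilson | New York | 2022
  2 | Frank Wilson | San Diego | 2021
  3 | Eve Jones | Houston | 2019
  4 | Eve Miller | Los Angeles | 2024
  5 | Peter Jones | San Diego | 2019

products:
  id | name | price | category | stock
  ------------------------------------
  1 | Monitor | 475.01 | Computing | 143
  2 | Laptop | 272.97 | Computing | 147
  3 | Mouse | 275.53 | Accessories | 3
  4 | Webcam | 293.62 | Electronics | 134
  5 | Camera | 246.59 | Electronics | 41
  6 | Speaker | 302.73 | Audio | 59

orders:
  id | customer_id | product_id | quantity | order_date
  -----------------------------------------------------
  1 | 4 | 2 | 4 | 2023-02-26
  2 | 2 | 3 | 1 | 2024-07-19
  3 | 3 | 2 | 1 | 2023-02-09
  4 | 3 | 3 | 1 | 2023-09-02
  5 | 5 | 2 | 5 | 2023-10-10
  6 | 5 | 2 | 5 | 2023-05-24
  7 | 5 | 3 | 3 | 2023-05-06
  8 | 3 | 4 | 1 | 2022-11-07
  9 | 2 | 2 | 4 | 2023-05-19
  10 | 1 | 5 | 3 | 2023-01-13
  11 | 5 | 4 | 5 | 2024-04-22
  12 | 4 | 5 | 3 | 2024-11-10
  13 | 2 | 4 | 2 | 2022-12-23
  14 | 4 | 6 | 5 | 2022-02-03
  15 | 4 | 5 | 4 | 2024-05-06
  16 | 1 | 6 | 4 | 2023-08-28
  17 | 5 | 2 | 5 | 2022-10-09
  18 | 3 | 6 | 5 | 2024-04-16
SELECT c.id, p.name AS customer, c.order_date, c.quantity FROM orders c JOIN customers p ON c.customer_id = p.id WHERE p.signup_year < 2022

Execution result:
id | customer | order_date | quantity
2 | Frank Wilson | 2024-07-19 | 1
3 | Eve Jones | 2023-02-09 | 1
4 | Eve Jones | 2023-09-02 | 1
5 | Peter Jones | 2023-10-10 | 5
6 | Peter Jones | 2023-05-24 | 5
7 | Peter Jones | 2023-05-06 | 3
8 | Eve Jones | 2022-11-07 | 1
9 | Frank Wilson | 2023-05-19 | 4
11 | Peter Jones | 2024-04-22 | 5
13 | Frank Wilson | 2022-12-23 | 2
17 | Peter Jones | 2022-10-09 | 5
18 | Eve Jones | 2024-04-16 | 5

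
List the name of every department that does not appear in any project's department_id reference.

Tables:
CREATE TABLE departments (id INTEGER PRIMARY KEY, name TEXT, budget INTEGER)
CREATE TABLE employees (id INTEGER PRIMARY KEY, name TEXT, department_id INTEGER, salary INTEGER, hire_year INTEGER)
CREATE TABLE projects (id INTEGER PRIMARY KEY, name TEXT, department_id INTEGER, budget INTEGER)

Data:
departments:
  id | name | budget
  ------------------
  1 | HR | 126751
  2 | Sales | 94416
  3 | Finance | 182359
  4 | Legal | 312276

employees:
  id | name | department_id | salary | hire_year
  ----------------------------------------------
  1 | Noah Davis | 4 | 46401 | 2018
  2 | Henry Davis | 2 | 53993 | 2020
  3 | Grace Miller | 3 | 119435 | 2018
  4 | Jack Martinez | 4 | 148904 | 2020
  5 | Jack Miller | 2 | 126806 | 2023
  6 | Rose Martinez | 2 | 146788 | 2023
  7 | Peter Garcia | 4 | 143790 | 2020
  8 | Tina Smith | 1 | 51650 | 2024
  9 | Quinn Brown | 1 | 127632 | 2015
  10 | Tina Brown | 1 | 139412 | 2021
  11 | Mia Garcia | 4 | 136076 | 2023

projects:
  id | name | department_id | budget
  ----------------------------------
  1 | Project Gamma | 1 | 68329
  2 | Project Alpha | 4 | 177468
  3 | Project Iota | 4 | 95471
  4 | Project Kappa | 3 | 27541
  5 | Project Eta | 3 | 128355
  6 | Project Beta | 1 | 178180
SELECT p.name FROM departments p LEFT JOIN projects c ON c.department_id = p.id WHERE c.id IS NULL

Execution result:
Sales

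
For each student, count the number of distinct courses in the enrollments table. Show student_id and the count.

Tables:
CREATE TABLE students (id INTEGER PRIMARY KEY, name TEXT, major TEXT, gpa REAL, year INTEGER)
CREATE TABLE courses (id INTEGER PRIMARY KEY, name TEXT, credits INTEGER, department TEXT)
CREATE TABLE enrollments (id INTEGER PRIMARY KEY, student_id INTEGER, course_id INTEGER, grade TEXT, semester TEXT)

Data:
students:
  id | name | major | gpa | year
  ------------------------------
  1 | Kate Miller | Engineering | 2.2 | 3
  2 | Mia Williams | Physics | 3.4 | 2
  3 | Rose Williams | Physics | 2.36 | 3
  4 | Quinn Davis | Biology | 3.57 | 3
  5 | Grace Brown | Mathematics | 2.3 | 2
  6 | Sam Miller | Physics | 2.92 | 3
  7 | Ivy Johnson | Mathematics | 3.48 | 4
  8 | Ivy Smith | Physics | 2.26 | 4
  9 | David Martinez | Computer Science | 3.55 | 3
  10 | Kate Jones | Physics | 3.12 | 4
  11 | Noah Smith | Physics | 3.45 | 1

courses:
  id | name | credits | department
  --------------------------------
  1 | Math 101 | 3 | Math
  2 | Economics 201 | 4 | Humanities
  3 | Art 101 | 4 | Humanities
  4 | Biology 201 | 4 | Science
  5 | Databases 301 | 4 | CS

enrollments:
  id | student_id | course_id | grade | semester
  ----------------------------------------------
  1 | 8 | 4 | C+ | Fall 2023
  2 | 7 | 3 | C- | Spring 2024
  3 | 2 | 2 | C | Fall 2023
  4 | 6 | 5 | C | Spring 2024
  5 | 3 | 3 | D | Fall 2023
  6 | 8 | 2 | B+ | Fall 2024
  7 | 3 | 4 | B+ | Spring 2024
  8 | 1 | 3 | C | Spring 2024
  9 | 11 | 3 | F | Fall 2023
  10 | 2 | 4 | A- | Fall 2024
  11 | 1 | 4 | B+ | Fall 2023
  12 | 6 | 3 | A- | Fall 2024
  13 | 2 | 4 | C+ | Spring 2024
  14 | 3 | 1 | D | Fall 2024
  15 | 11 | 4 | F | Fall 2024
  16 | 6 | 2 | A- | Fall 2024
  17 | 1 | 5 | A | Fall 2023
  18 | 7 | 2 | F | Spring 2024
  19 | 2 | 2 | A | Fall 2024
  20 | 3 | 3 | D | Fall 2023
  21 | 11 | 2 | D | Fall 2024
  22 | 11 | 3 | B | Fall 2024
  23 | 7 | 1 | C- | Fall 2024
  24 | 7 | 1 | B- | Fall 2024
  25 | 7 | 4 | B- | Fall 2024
SELECT student_id, COUNT(DISTINCT course_id) AS distinct_course_count FROM enrollments GROUP BY student_id

Execution result:
student_id | distinct_course_count
1 | 3
2 | 2
3 | 3
6 | 3
7 | 4
8 | 2
11 | 3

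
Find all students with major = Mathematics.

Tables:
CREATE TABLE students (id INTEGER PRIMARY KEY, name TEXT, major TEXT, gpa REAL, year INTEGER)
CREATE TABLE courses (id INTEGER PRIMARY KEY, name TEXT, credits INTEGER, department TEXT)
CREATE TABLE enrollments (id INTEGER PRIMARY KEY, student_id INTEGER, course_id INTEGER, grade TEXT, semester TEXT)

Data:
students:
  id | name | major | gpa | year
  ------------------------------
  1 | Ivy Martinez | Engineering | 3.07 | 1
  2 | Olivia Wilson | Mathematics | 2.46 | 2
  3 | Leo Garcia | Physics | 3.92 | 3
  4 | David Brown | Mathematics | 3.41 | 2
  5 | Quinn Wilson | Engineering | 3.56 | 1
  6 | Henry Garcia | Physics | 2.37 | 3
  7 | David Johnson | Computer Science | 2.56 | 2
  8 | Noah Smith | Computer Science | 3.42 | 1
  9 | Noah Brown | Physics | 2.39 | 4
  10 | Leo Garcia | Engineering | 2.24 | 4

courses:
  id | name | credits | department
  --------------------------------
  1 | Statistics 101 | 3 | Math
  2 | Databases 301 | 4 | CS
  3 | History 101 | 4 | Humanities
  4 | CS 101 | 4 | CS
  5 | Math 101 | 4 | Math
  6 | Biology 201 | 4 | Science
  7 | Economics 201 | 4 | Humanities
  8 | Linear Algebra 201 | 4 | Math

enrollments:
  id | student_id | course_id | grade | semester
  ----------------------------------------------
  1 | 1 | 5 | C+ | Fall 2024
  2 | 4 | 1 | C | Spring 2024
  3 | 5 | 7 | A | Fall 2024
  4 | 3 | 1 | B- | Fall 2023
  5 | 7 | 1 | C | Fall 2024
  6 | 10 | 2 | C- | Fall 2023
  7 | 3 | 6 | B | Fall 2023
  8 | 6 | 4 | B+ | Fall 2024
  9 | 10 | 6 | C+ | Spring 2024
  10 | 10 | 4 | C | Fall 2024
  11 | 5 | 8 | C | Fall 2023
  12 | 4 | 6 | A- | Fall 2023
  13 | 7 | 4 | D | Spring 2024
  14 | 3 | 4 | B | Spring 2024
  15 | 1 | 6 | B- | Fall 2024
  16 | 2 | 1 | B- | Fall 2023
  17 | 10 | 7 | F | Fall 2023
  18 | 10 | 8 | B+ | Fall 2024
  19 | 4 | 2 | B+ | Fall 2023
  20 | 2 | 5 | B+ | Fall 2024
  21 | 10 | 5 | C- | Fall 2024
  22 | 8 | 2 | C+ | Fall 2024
SELECT name, major FROM students WHERE major = 'Mathematics'

Execution result:
name | major
Olivia Wilson | Mathematics
David Brown | Mathematics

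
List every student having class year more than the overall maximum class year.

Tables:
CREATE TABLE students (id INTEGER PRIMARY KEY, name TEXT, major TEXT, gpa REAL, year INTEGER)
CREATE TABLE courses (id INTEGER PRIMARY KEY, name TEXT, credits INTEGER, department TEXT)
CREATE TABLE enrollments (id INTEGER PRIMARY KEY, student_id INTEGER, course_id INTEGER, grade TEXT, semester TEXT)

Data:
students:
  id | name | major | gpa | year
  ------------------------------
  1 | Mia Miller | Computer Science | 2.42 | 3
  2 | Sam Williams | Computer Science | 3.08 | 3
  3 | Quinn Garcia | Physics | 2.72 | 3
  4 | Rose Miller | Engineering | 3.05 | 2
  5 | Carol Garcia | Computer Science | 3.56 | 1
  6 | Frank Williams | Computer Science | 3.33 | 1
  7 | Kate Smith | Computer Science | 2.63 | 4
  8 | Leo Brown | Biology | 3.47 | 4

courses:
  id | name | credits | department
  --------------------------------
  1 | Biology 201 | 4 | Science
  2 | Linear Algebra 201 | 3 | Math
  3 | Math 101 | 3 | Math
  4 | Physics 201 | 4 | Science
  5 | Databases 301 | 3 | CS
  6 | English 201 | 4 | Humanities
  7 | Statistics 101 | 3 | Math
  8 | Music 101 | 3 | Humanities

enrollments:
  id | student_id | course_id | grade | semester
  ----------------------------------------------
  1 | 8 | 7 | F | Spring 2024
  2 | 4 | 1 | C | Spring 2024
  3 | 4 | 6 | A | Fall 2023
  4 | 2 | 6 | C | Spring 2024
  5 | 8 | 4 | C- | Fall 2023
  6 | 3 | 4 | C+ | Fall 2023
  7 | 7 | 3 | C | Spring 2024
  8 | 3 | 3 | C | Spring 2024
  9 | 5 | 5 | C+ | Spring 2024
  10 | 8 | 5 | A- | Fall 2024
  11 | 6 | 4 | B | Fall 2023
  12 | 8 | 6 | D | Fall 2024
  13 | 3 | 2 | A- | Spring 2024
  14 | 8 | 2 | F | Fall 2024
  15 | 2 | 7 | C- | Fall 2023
SELECT name, year FROM students WHERE year > (SELECT MAX(year) FROM students)

Execution result:
(no rows)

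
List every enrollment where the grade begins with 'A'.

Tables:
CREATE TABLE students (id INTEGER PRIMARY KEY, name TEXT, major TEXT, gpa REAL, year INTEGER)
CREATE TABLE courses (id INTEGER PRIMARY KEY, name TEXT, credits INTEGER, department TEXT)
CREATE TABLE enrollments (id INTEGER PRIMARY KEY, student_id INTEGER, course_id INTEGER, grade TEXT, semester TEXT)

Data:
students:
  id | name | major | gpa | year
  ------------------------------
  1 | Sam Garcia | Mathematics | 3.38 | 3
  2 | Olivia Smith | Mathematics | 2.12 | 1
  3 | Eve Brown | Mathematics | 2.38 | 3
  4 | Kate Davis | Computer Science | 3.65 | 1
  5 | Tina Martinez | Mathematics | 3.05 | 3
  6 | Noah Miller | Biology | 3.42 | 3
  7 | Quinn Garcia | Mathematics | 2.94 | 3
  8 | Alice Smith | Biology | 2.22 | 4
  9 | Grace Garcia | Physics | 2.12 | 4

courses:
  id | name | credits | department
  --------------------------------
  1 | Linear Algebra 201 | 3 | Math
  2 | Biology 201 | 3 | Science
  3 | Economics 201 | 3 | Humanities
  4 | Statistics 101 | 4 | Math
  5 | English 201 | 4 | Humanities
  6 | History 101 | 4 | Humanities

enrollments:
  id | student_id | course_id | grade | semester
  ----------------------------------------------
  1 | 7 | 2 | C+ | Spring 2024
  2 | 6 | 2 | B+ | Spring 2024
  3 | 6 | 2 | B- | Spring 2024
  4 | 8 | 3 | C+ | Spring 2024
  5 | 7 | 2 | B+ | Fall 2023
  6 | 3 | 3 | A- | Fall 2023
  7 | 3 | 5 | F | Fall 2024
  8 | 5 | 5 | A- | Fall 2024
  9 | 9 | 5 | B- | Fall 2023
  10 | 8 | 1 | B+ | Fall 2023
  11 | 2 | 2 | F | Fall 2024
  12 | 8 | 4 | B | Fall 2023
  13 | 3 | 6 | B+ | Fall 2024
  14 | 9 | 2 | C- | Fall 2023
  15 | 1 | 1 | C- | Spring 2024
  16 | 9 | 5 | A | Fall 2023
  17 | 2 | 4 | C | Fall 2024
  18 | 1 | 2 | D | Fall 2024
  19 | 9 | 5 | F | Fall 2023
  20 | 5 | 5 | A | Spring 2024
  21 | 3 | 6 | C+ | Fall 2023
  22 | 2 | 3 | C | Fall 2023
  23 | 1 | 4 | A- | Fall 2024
SELECT id, grade FROM enrollments WHERE grade LIKE 'A%'

Execution result:
id | grade
6 | A-
8 | A-
16 | A
20 | A
23 | A-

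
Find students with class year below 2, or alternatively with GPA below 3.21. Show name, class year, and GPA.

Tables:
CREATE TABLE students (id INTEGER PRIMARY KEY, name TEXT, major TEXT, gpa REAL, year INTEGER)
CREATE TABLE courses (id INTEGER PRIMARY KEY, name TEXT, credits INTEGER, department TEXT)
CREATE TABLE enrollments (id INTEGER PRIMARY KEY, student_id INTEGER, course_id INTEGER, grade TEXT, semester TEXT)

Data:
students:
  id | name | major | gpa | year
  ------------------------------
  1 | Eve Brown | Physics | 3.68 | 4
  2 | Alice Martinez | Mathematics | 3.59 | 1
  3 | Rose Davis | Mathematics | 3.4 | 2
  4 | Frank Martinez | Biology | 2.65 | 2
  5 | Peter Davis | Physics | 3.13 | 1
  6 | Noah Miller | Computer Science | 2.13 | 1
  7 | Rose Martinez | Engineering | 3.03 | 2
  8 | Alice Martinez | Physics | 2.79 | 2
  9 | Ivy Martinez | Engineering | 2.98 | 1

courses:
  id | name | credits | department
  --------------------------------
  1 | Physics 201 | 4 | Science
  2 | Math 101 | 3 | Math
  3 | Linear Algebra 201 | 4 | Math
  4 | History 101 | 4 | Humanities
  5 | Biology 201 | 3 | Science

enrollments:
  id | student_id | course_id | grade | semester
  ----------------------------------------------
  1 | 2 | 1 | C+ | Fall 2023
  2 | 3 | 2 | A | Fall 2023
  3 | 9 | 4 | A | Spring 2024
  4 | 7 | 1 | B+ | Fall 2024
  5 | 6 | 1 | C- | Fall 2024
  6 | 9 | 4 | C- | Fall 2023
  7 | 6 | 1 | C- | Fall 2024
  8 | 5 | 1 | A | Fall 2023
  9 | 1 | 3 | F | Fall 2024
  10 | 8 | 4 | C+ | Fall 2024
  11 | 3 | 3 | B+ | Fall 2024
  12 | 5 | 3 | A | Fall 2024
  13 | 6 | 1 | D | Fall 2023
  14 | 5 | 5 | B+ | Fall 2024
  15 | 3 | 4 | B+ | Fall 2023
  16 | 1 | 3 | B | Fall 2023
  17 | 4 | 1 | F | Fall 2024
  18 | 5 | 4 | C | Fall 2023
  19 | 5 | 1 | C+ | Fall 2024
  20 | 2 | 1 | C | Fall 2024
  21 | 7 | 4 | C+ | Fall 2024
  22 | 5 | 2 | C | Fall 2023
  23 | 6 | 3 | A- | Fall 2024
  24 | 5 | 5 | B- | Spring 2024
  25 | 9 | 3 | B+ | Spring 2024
SELECT name, year, gpa FROM students WHERE year < 2 OR gpa < 3.21

Execution result:
name | year | gpa
Alice Martinez | 1 | 3.59
Frank Martinez | 2 | 2.65
Peter Davis | 1 | 3.13
Noah Miller | 1 | 2.13
Rose Martinez | 2 | 3.03
Alice Martinez | 2 | 2.79
Ivy Martinez | 1 | 2.98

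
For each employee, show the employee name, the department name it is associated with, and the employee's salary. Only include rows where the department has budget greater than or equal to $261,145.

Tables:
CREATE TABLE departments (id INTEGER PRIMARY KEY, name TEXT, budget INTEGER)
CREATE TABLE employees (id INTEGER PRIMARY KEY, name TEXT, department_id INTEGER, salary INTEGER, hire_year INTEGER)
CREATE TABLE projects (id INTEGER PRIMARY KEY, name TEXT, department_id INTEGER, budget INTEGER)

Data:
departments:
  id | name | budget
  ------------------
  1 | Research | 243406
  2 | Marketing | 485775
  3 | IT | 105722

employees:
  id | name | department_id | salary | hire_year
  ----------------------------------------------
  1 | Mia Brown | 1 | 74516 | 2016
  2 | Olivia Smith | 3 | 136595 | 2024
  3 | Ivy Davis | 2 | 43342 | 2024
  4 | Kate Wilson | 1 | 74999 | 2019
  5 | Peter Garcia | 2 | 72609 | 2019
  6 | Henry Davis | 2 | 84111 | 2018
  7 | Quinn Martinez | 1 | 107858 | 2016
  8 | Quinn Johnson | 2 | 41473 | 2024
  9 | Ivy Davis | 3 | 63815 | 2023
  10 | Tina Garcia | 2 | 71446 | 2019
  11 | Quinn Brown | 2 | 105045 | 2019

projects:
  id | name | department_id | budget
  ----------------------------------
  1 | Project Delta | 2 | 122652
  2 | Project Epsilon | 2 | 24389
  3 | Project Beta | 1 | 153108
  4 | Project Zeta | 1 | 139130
SELECT c.name, p.name AS department, c.salary FROM employees c JOIN departments p ON c.department_id = p.id WHERE p.budget >= 261145

Execution result:
name | department | salary
Ivy Davis | Marketing | 43342
Peter Garcia | Marketing | 72609
Henry Davis | Marketing | 84111
Quinn Johnson | Marketing | 41473
Tina Garcia | Marketing | 71446
Quinn Brown | Marketing | 105045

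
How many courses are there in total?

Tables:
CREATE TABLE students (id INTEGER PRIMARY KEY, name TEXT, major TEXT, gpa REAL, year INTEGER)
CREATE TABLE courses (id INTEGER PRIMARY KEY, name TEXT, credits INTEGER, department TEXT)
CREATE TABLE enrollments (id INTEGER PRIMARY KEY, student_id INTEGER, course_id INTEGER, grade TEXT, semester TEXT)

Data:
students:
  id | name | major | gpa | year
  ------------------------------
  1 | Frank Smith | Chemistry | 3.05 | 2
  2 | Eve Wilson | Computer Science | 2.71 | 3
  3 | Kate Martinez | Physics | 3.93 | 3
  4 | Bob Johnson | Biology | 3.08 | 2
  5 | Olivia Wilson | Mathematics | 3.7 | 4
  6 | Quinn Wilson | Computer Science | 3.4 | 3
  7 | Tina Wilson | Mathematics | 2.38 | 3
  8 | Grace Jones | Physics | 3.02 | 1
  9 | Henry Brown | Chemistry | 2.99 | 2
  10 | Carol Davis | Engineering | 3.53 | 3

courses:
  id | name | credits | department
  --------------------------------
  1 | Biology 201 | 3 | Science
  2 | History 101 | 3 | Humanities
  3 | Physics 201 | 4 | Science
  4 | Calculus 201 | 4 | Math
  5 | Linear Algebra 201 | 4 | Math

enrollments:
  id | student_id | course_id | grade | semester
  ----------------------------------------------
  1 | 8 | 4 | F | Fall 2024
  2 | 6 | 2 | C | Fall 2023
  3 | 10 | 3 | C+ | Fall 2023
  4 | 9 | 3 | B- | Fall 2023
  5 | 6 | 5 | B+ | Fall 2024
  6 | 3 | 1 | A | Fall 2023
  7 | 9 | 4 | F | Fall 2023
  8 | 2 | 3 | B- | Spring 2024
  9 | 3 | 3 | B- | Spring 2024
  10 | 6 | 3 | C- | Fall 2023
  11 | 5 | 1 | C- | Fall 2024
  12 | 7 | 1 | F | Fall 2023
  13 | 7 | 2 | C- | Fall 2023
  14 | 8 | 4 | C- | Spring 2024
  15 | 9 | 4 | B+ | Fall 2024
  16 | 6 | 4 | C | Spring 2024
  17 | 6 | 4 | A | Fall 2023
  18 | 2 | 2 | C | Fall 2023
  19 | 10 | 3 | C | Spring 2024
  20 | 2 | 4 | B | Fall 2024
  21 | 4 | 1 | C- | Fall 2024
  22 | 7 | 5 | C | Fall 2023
SELECT COUNT(*) FROM courses

Execution result:
5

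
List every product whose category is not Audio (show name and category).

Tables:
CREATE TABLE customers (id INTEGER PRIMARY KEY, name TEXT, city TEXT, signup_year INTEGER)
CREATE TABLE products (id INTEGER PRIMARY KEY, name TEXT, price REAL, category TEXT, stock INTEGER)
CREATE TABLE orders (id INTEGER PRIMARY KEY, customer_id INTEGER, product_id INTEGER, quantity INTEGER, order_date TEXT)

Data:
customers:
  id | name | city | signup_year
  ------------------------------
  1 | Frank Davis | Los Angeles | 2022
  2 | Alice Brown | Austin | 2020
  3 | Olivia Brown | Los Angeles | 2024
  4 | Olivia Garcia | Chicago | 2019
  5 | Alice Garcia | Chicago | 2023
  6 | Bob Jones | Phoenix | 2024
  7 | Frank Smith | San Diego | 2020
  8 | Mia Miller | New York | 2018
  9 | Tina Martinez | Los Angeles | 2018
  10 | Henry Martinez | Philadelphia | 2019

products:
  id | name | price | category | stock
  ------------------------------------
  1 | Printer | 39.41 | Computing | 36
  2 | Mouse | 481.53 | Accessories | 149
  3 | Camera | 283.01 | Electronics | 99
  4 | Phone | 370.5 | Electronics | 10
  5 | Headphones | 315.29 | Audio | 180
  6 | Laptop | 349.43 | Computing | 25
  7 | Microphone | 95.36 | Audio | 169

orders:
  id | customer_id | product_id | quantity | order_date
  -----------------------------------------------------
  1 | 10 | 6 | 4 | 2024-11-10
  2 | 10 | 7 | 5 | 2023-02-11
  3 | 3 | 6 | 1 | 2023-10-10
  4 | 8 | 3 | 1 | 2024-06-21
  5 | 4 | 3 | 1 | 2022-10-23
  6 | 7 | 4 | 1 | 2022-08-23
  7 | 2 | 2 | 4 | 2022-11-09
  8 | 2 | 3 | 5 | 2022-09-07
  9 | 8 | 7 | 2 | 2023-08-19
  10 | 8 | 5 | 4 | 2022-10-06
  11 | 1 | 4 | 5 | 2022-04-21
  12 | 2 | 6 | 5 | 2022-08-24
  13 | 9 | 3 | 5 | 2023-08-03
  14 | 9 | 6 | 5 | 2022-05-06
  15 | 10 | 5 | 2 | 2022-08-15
SELECT name, category FROM products WHERE category <> 'Audio'

Execution result:
name | category
Printer | Computing
Mouse | Accessories
Camera | Electronics
Phone | Electronics
Laptop | Computing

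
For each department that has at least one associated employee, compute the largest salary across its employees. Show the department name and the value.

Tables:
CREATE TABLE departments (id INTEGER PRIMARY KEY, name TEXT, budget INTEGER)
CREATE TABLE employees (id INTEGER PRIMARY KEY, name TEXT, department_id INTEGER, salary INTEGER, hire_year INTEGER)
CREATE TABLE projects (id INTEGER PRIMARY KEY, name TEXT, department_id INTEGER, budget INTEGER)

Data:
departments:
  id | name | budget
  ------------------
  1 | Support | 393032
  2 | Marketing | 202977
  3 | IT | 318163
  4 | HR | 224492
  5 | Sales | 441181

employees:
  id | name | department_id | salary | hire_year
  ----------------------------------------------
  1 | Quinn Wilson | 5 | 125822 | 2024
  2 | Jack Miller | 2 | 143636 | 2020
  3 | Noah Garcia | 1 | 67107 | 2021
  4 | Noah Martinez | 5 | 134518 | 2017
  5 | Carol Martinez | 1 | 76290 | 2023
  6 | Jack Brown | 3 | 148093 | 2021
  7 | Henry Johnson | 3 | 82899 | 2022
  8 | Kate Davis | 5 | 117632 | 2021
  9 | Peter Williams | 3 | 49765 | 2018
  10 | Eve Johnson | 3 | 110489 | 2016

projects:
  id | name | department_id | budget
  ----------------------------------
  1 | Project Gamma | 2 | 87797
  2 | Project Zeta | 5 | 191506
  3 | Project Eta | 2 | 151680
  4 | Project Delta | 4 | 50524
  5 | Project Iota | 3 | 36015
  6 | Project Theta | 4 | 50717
SELECT p.name, MAX(c.salary) AS max_salary FROM employees c JOIN departments p ON c.department_id = p.id GROUP BY p.id, p.name

Execution result:
name | max_salary
Support | 76290
Marketing | 143636
IT | 148093
Sales | 134518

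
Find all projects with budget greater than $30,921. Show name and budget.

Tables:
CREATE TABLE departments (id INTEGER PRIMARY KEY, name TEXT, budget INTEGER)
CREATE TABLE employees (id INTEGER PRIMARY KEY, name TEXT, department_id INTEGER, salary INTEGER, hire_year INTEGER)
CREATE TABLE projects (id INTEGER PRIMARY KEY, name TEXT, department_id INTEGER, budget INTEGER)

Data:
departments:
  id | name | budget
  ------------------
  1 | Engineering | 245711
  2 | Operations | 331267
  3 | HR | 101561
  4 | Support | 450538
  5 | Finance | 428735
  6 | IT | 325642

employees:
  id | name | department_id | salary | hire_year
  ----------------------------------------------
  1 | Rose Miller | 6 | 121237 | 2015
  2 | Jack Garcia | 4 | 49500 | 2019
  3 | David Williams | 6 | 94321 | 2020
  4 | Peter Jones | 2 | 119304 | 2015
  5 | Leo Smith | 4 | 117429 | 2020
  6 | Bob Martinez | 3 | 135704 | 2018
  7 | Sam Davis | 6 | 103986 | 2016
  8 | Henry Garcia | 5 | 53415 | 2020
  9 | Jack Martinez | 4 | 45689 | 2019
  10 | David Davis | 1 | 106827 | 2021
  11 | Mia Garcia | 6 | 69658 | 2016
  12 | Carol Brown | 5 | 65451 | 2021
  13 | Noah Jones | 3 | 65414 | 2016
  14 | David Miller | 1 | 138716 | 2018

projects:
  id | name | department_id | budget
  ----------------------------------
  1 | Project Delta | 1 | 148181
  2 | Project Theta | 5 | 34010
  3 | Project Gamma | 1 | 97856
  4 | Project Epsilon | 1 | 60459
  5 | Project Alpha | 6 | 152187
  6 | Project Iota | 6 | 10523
SELECT name, budget FROM projects WHERE budget > 30921

Execution result:
name | budget
Project Delta | 148181
Project Theta | 34010
Project Gamma | 97856
Project Epsilon | 60459
Project Alpha | 152187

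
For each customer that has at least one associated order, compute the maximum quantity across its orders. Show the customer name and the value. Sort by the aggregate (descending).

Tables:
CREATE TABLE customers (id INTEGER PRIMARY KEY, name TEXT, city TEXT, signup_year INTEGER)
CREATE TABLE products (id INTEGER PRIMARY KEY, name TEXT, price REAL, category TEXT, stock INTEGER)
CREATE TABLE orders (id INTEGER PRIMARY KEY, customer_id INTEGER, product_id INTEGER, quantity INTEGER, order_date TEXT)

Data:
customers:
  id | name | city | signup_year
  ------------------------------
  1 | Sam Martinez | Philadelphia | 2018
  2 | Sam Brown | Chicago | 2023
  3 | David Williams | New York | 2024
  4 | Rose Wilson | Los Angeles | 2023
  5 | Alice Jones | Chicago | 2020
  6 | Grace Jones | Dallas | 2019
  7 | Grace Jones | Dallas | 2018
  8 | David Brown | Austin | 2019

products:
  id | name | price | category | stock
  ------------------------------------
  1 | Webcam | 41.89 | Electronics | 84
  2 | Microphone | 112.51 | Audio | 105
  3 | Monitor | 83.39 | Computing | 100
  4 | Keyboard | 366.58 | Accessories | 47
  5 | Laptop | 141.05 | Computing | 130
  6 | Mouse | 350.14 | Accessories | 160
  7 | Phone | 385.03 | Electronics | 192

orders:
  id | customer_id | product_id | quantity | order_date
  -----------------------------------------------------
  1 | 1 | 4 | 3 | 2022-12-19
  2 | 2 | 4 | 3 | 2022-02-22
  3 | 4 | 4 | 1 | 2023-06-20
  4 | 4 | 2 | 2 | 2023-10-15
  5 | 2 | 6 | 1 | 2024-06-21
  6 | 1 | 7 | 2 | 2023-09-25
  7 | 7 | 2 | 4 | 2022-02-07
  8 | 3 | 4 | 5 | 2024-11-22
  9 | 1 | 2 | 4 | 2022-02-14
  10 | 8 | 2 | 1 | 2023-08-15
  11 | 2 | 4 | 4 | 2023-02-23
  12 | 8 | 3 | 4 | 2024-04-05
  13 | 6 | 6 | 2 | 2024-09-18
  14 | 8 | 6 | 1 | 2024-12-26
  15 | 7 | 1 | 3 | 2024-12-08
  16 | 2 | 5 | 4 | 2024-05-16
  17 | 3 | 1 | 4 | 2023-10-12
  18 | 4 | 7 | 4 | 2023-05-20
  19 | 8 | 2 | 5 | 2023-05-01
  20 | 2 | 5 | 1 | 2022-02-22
SELECT p.name, MAX(c.quantity) AS max_quantity FROM orders c JOIN customers p ON c.customer_id = p.id GROUP BY p.id, p.name ORDER BY max_quantity DESC

Execution result:
name | max_quantity
David Williams | 5
David Brown | 5
Sam Martinez | 4
Sam Brown | 4
Rose Wilson | 4
Grace Jones | 4
Grace Jones | 2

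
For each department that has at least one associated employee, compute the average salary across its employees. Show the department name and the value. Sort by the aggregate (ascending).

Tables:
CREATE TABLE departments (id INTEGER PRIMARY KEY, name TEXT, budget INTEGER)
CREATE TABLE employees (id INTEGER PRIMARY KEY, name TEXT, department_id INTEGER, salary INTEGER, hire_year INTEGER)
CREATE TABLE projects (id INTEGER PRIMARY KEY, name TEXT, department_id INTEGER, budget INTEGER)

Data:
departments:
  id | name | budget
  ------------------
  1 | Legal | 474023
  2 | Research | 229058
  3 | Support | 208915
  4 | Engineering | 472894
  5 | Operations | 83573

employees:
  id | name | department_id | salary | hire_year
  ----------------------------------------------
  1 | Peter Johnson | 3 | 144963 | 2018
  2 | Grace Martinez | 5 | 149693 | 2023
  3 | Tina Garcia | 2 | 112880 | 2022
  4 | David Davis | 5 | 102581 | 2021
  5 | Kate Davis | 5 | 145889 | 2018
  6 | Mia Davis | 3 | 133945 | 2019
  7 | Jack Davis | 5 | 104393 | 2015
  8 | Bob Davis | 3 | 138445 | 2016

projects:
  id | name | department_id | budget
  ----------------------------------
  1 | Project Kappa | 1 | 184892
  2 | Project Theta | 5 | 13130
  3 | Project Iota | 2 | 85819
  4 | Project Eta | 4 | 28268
SELECT p.name, AVG(c.salary) AS avg_salary FROM employees c JOIN departments p ON c.department_id = p.id GROUP BY p.id, p.name ORDER BY avg_salary ASC

Execution result:
name | avg_salary
Research | 112880.00
Operations | 125639.00
Support | 139117.67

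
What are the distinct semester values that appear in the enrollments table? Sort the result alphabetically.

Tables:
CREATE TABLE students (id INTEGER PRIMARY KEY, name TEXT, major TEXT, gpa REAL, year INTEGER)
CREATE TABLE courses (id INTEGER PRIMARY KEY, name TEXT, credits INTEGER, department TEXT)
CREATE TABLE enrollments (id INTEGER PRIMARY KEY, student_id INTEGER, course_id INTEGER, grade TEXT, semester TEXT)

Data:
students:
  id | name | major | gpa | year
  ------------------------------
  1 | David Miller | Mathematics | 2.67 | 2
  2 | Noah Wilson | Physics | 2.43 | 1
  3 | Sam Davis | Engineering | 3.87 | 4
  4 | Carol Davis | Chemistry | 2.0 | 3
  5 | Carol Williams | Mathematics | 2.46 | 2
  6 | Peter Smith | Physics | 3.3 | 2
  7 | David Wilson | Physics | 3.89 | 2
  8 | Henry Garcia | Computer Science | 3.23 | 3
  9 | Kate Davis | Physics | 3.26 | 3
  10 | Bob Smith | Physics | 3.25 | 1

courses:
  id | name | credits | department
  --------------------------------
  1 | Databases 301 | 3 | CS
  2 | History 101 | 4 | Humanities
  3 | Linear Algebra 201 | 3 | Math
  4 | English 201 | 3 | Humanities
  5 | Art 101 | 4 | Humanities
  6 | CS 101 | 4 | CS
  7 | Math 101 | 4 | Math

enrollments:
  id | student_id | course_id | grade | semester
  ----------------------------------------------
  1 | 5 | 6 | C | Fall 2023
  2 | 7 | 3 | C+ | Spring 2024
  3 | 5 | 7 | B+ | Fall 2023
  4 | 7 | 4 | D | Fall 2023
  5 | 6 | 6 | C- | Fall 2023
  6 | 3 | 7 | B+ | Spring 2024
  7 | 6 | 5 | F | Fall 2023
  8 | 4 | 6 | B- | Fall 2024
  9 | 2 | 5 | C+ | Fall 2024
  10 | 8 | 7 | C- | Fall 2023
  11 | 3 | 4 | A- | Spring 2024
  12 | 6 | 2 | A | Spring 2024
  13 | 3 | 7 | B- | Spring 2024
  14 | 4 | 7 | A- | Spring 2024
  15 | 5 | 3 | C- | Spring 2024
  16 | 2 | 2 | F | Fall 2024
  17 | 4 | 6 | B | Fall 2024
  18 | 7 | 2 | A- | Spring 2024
SELECT DISTINCT semester FROM enrollments ORDER BY semester

Execution result:
semester
Fall 2023
Fall 2024
Spring 2024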